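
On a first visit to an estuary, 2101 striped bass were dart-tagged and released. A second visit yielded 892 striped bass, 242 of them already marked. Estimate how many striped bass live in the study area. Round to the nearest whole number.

N = (2101 × 892) / 242 = 1874092 / 242 ≈ 7744.2 → 7744

N ≈ 7744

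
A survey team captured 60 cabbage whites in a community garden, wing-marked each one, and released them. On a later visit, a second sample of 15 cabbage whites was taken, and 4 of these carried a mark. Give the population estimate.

N = 225

N = (60 × 15) / 4 = 900 / 4 = 225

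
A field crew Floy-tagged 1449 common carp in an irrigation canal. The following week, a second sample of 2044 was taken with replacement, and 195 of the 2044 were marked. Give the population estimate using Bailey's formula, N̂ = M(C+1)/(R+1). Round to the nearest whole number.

N̂ = 1449·(2044+1)/(195+1) = 1449·2045/196 = 2963205/196 ≈ 15118.4 → 15118

N ≈ 15,118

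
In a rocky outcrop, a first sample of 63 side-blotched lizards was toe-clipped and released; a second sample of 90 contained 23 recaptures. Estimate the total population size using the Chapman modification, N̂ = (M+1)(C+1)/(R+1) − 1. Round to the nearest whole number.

N̂ = (63+1)(90+1)/(23+1) − 1 = 64·91/24 − 1
= 5824/24 − 1 ≈ 242.7 − 1 ≈ 241.7 → 242

N ≈ 242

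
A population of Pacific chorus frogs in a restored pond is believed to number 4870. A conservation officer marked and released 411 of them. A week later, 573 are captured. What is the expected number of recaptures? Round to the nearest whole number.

The marked fraction of the population is 411/4870, so in a sample of 573 expect C·(M/N) marked.
E[R] = 411 × 573 / 4870 = 235503 / 4870 ≈ 48.4 → 48

expected recaptures ≈ 48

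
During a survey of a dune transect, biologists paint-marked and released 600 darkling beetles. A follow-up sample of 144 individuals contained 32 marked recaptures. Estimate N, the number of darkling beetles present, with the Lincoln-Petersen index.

N = 2700

N = (600 × 144) / 32 = 86400 / 32 = 2700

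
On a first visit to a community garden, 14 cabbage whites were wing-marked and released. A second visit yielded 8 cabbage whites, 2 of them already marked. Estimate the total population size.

If marked individuals mix randomly, R/C ≈ M/N, giving N ≈ M·C/R.
N = (14 × 8) / 2 = 112 / 2 = 56

N = 56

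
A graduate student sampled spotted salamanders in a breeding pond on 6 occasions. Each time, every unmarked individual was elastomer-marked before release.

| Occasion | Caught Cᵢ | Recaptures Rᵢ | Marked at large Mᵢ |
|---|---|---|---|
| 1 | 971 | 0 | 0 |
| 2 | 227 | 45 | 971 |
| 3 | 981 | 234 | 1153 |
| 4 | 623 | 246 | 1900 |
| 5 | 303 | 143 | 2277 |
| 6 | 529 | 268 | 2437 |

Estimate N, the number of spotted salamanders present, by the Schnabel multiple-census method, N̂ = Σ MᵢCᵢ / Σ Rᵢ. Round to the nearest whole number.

Σ MᵢCᵢ = 0·971 + 971·227 + 1153·981 + 1900·623 + 2277·303 + 2437·529 = 0 + 220417 + 1131093 + 1183700 + 689931 + 1289173 = 4514314
Σ Rᵢ = 0 + 45 + 234 + 246 + 143 + 268 = 936
N̂ = 4514314 / 936 ≈ 4823.0 → 4823

N ≈ 4823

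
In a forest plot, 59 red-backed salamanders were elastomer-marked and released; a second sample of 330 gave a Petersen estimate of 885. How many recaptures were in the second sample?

R = 22

From N = M·C/R: R = M·C / N = 59·330 / 885 = 19470 / 885 = 22.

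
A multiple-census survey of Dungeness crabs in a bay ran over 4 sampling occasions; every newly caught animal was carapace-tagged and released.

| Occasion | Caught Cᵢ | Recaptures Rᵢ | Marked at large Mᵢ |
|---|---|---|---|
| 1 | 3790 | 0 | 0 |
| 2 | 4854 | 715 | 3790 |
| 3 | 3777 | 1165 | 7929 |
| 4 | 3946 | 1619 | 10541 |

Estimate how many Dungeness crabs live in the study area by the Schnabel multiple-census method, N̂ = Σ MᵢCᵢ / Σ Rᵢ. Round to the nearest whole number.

N ≈ 25,704

Σ MᵢCᵢ = 0·3790 + 3790·4854 + 7929·3777 + 10541·3946 = 0 + 18396660 + 29947833 + 41594786 = 89939279
Σ Rᵢ = 0 + 715 + 1165 + 1619 = 3499
N̂ = 89939279 / 3499 ≈ 25704.3 → 25704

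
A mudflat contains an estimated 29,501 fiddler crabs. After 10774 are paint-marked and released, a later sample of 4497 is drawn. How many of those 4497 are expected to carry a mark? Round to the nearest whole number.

The marked fraction of the population is 10774/29501, so in a sample of 4497 expect C·(M/N) marked.
E[R] = 10774 × 4497 / 29501 = 48450678 / 29501 ≈ 1642.3 → 1642

expected recaptures ≈ 1642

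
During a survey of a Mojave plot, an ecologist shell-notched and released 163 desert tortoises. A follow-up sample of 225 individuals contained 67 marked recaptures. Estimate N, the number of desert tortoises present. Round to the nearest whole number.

N = (163 × 225) / 67 = 36675 / 67 ≈ 547.4 → 547

N ≈ 547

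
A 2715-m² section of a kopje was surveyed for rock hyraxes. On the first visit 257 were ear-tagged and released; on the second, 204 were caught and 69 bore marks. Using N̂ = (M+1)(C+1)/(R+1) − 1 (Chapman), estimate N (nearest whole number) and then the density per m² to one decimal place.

N̂ = 258·205/70 − 1 = 52890/70 − 1 ≈ 754.6 → 755
Density = N̂ / area = 755 / 2715 ≈ 0.28 → 0.3 per m²

density ≈ 0.3 rock hyraxes per m²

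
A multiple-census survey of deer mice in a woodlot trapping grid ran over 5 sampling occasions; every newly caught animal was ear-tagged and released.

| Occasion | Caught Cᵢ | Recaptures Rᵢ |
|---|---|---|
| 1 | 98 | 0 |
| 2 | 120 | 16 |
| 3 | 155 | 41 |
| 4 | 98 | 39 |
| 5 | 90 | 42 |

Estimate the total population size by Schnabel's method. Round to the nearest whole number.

N ≈ 781

Marked at large before each occasion: Mᵢ = Σⱼ<ᵢ (Cⱼ − Rⱼ) → M1=0, M2=98, M3=202, M4=316, M5=375
Σ MᵢCᵢ = 0·98 + 98·120 + 202·155 + 316·98 + 375·90 = 0 + 11760 + 31310 + 30968 + 33750 = 107788
Σ Rᵢ = 0 + 16 + 41 + 39 + 42 = 138
N̂ = 107788 / 138 ≈ 781.1 → 781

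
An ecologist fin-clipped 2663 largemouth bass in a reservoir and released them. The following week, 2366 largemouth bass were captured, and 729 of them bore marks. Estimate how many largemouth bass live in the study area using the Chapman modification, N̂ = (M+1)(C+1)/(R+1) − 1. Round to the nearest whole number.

N̂ = (2663+1)(2366+1)/(729+1) − 1 = 2664·2367/730 − 1
= 6305688/730 − 1 ≈ 8637.9 − 1 ≈ 8636.9 → 8637

N ≈ 8637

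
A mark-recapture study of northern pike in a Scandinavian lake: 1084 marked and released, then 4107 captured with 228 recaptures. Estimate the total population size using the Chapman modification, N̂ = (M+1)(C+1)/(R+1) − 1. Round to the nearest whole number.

N̂ = (1084+1)(4107+1)/(228+1) − 1 = 1085·4108/229 − 1
= 4457180/229 − 1 ≈ 19463.7 − 1 ≈ 19462.7 → 19463

N ≈ 19,463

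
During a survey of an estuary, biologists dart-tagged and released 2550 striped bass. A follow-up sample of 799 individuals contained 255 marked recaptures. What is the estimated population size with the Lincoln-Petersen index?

N = 7990

N = (2550 × 799) / 255 = 2037450 / 255 = 7990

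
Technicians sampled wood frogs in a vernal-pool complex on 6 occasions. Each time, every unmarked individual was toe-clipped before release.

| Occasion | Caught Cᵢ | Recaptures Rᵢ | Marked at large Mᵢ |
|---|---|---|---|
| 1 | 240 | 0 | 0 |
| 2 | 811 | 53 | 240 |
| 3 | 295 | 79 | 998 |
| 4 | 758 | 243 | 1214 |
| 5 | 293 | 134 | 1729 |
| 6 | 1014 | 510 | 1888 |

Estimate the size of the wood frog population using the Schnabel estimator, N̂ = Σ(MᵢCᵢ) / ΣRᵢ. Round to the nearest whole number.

Σ MᵢCᵢ = 0·240 + 240·811 + 998·295 + 1214·758 + 1729·293 + 1888·1014 = 0 + 194640 + 294410 + 920212 + 506597 + 1914432 = 3830291
Σ Rᵢ = 0 + 53 + 79 + 243 + 134 + 510 = 1019
N̂ = 3830291 / 1019 ≈ 3758.9 → 3759

N ≈ 3759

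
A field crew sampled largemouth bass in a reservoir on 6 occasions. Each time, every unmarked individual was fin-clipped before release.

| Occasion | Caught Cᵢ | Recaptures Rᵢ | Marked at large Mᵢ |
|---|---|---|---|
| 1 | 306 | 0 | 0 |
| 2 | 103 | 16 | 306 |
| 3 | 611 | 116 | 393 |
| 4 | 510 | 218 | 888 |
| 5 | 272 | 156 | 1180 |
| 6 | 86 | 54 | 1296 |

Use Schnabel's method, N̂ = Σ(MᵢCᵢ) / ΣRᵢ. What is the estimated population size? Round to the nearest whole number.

Σ MᵢCᵢ = 0·306 + 306·103 + 393·611 + 888·510 + 1180·272 + 1296·86 = 0 + 31518 + 240123 + 452880 + 320960 + 111456 = 1156937
Σ Rᵢ = 0 + 16 + 116 + 218 + 156 + 54 = 560
N̂ = 1156937 / 560 ≈ 2066.0 → 2066

N ≈ 2066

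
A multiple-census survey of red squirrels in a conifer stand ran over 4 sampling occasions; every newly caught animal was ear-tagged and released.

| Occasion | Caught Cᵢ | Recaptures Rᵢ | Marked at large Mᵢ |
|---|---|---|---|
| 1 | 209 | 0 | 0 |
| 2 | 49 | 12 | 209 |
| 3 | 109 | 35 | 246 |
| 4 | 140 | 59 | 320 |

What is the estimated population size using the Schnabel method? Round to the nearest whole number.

Σ MᵢCᵢ = 0·209 + 209·49 + 246·109 + 320·140 = 0 + 10241 + 26814 + 44800 = 81855
Σ Rᵢ = 0 + 12 + 35 + 59 = 106
N̂ = 81855 / 106 ≈ 772.2 → 772

N ≈ 772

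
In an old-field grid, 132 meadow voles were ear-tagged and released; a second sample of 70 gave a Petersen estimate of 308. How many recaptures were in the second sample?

R = 30

From N = M·C/R: R = M·C / N = 132·70 / 308 = 9240 / 308 = 30.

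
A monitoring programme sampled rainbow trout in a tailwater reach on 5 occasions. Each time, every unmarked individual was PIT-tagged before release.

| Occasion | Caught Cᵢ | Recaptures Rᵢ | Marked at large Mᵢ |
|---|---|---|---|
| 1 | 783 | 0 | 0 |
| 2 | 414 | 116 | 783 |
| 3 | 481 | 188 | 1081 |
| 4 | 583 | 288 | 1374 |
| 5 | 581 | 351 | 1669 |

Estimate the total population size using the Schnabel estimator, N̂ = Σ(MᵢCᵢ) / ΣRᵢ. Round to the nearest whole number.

N ≈ 2773

Σ MᵢCᵢ = 0·783 + 783·414 + 1081·481 + 1374·583 + 1669·581 = 0 + 324162 + 519961 + 801042 + 969689 = 2614854
Σ Rᵢ = 0 + 116 + 188 + 288 + 351 = 943
N̂ = 2614854 / 943 ≈ 2772.9 → 2773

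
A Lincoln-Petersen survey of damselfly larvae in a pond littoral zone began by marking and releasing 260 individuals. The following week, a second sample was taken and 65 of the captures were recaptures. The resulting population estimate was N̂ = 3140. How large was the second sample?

C = 785

From N = M·C/R: C = N·R / M = 3140·65 / 260 = 204100 / 260 = 785.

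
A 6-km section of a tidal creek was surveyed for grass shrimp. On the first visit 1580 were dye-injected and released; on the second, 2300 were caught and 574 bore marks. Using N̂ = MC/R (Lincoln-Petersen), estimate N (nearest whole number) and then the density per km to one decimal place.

N̂ = 1580·2300/574 = 3634000/574 ≈ 6331.0 → 6331
Density = N̂ / area = 6331 / 6 ≈ 1055.17 → 1055.2 per km

density ≈ 1055.2 grass shrimp per km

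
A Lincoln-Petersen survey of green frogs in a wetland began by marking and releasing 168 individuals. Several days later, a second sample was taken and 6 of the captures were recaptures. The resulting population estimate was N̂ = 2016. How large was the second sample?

C = 72

From N = M·C/R: C = N·R / M = 2016·6 / 168 = 12096 / 168 = 72.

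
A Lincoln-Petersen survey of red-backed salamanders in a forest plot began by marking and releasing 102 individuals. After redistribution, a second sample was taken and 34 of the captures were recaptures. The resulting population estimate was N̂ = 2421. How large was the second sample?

From N = M·C/R: C = N·R / M = 2421·34 / 102 = 82314 / 102 = 807.

C = 807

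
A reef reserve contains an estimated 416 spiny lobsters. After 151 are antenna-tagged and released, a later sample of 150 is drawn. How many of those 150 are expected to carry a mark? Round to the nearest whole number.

The marked fraction of the population is 151/416, so in a sample of 150 expect C·(M/N) marked.
E[R] = 151 × 150 / 416 = 22650 / 416 ≈ 54.4 → 54

expected recaptures ≈ 54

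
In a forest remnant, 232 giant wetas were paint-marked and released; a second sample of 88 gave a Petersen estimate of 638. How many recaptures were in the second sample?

From N = M·C/R: R = M·C / N = 232·88 / 638 = 20416 / 638 = 32.

R = 32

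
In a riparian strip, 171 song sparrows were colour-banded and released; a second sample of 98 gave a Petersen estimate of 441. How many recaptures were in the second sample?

From N = M·C/R: R = M·C / N = 171·98 / 441 = 16758 / 441 = 38.

R = 38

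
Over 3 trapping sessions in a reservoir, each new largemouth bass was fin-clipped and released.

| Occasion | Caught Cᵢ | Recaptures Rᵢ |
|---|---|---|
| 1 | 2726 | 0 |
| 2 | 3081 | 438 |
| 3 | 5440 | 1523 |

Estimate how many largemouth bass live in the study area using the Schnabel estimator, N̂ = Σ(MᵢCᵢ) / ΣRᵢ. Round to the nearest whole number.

Marked at large before each occasion: Mᵢ = Σⱼ<ᵢ (Cⱼ − Rⱼ) → M1=0, M2=2726, M3=5369
Σ MᵢCᵢ = 0·2726 + 2726·3081 + 5369·5440 = 0 + 8398806 + 29207360 = 37606166
Σ Rᵢ = 0 + 438 + 1523 = 1961
N̂ = 37606166 / 1961 ≈ 19177.0 → 19177

N ≈ 19,177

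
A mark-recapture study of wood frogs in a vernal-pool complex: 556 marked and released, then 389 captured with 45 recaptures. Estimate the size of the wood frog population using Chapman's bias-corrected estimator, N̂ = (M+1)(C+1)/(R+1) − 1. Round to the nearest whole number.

N ≈ 4721

N̂ = (556+1)(389+1)/(45+1) − 1 = 557·390/46 − 1
= 217230/46 − 1 ≈ 4722.4 − 1 ≈ 4721.4 → 4721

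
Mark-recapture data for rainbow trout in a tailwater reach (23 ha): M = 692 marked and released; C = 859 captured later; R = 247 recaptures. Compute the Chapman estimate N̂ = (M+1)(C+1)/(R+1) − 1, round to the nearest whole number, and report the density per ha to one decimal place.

density ≈ 104.4 rainbow trout per ha

N̂ = 693·860/248 − 1 = 595980/248 − 1 ≈ 2402.1 → 2402
Density = N̂ / area = 2402 / 23 ≈ 104.43 → 104.4 per ha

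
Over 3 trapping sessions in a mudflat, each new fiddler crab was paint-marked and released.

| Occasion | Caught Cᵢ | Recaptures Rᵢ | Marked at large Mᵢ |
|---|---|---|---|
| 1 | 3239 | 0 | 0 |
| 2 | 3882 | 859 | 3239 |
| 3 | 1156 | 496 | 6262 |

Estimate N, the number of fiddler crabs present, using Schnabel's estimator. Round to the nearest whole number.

N ≈ 14,622

Σ MᵢCᵢ = 0·3239 + 3239·3882 + 6262·1156 = 0 + 12573798 + 7238872 = 19812670
Σ Rᵢ = 0 + 859 + 496 = 1355
N̂ = 19812670 / 1355 ≈ 14621.9 → 14622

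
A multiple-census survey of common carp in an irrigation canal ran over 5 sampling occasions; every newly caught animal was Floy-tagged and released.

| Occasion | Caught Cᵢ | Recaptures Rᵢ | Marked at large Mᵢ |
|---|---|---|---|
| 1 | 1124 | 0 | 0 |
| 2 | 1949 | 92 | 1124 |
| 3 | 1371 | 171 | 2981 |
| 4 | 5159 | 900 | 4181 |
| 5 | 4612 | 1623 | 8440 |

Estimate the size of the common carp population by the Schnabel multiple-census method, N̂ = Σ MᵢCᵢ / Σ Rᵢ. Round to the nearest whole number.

N ≈ 23,967

Σ MᵢCᵢ = 0·1124 + 1124·1949 + 2981·1371 + 4181·5159 + 8440·4612 = 0 + 2190676 + 4086951 + 21569779 + 38925280 = 66772686
Σ Rᵢ = 0 + 92 + 171 + 900 + 1623 = 2786
N̂ = 66772686 / 2786 ≈ 23967.2 → 23967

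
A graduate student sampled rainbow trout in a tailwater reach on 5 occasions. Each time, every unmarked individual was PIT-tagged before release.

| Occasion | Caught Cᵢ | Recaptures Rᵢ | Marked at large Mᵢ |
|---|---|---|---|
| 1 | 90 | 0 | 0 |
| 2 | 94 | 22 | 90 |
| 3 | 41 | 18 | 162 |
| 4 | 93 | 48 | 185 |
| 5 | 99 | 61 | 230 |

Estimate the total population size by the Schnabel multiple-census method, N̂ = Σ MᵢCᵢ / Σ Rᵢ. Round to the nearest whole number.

Σ MᵢCᵢ = 0·90 + 90·94 + 162·41 + 185·93 + 230·99 = 0 + 8460 + 6642 + 17205 + 22770 = 55077
Σ Rᵢ = 0 + 22 + 18 + 48 + 61 = 149
N̂ = 55077 / 149 ≈ 369.6 → 370

N ≈ 370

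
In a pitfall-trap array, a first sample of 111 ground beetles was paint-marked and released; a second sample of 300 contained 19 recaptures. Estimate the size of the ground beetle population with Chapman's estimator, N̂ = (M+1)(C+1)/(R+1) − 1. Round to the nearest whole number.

N̂ = (111+1)(300+1)/(19+1) − 1 = 112·301/20 − 1
= 33712/20 − 1 ≈ 1685.6 − 1 ≈ 1684.6 → 1685

N ≈ 1685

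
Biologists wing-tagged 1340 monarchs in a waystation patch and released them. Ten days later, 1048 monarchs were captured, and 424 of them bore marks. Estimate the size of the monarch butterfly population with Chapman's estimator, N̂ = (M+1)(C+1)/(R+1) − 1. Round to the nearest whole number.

N̂ = (1340+1)(1048+1)/(424+1) − 1 = 1341·1049/425 − 1
= 1406709/425 − 1 ≈ 3309.9 − 1 ≈ 3308.9 → 3309

N ≈ 3309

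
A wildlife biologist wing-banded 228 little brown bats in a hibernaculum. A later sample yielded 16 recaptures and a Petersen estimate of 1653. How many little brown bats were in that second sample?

C = 116

From N = M·C/R: C = N·R / M = 1653·16 / 228 = 26448 / 228 = 116.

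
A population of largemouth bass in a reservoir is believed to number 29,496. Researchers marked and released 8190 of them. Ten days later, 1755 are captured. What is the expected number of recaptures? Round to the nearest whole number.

expected recaptures ≈ 487

Expected recaptures E[R] = M·C / N.
E[R] = 8190 × 1755 / 29496 = 14373450 / 29496 ≈ 487.3 → 487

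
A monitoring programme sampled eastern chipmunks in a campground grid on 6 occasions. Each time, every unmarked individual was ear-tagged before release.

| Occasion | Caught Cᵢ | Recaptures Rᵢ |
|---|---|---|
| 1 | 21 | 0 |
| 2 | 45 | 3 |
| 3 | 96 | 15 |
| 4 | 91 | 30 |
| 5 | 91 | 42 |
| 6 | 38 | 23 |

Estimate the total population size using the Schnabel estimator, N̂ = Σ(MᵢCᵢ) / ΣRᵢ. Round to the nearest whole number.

N ≈ 428

Marked at large before each occasion: Mᵢ = Σⱼ<ᵢ (Cⱼ − Rⱼ) → M1=0, M2=21, M3=63, M4=144, M5=205, M6=254
Σ MᵢCᵢ = 0·21 + 21·45 + 63·96 + 144·91 + 205·91 + 254·38 = 0 + 945 + 6048 + 13104 + 18655 + 9652 = 48404
Σ Rᵢ = 0 + 3 + 15 + 30 + 42 + 23 = 113
N̂ = 48404 / 113 ≈ 428.4 → 428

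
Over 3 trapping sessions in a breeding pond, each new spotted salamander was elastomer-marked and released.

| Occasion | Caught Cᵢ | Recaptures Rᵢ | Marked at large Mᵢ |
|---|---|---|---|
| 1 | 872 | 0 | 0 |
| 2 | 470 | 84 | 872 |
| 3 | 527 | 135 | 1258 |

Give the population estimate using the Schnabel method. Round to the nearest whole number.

Σ MᵢCᵢ = 0·872 + 872·470 + 1258·527 = 0 + 409840 + 662966 = 1072806
Σ Rᵢ = 0 + 84 + 135 = 219
N̂ = 1072806 / 219 ≈ 4898.7 → 4899

N ≈ 4899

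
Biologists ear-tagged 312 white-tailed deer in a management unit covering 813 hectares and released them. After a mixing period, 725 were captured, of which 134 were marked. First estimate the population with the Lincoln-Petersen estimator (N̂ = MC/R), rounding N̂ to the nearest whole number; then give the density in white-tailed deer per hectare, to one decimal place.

density ≈ 2.1 white-tailed deer per hectare

N̂ = 312·725/134 = 226200/134 ≈ 1688.1 → 1688
Density = N̂ / area = 1688 / 813 ≈ 2.08 → 2.1 per hectare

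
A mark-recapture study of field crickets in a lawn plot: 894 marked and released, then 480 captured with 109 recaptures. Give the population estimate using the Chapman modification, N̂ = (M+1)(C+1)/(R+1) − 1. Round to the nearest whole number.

N ≈ 3913

N̂ = (894+1)(480+1)/(109+1) − 1 = 895·481/110 − 1
= 430495/110 − 1 ≈ 3913.6 − 1 ≈ 3912.6 → 3913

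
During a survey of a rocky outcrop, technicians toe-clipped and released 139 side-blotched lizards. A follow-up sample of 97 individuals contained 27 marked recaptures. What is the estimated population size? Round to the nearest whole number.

N ≈ 499

If marked individuals mix randomly, R/C ≈ M/N, giving N ≈ M·C/R.
N = (139 × 97) / 27 = 13483 / 27 ≈ 499.4 → 499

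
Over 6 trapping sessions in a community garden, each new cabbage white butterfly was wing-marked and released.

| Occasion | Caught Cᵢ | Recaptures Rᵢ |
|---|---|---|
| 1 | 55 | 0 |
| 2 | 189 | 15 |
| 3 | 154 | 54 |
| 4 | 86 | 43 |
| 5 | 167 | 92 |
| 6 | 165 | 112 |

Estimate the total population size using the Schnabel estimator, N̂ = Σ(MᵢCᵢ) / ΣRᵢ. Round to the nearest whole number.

Marked at large before each occasion: Mᵢ = Σⱼ<ᵢ (Cⱼ − Rⱼ) → M1=0, M2=55, M3=229, M4=329, M5=372, M6=447
Σ MᵢCᵢ = 0·55 + 55·189 + 229·154 + 329·86 + 372·167 + 447·165 = 0 + 10395 + 35266 + 28294 + 62124 + 73755 = 209834
Σ Rᵢ = 0 + 15 + 54 + 43 + 92 + 112 = 316
N̂ = 209834 / 316 ≈ 664.0 → 664

N ≈ 664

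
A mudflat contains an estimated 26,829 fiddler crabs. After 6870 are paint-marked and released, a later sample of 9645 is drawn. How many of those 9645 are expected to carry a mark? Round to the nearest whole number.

expected recaptures ≈ 2470

Expected recaptures E[R] = M·C / N.
E[R] = 6870 × 9645 / 26829 = 66261150 / 26829 ≈ 2469.8 → 2470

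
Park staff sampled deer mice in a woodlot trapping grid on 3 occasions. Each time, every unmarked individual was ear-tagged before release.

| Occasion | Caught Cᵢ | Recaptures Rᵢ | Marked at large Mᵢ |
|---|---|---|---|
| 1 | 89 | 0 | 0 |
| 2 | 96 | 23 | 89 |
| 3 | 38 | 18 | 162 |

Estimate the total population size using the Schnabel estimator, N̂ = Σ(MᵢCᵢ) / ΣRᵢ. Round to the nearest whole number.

N ≈ 359

Σ MᵢCᵢ = 0·89 + 89·96 + 162·38 = 0 + 8544 + 6156 = 14700
Σ Rᵢ = 0 + 23 + 18 = 41
N̂ = 14700 / 41 ≈ 358.5 → 359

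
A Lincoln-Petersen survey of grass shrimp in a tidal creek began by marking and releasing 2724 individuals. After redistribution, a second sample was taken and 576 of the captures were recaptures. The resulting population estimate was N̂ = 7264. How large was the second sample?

From N = M·C/R: C = N·R / M = 7264·576 / 2724 = 4184064 / 2724 = 1536.

C = 1536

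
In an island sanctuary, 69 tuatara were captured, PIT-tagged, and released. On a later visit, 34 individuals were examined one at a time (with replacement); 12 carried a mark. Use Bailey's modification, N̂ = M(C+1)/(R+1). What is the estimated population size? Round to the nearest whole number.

N ≈ 186

N̂ = 69·(34+1)/(12+1) = 69·35/13 = 2415/13 ≈ 185.8 → 186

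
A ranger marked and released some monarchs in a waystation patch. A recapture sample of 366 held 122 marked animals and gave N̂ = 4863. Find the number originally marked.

M = 1621

From N = M·C/R: M = N·R / C = 4863·122 / 366 = 593286 / 366 = 1621.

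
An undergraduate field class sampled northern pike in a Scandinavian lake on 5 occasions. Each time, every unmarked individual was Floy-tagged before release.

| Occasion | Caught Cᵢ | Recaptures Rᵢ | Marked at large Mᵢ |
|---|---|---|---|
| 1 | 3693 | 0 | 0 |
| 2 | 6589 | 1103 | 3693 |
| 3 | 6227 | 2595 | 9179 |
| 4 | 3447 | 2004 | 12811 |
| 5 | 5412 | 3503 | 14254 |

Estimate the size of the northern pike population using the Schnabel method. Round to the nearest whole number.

N ≈ 22,031

Σ MᵢCᵢ = 0·3693 + 3693·6589 + 9179·6227 + 12811·3447 + 14254·5412 = 0 + 24333177 + 57157633 + 44159517 + 77142648 = 202792975
Σ Rᵢ = 0 + 1103 + 2595 + 2004 + 3503 = 9205
N̂ = 202792975 / 9205 ≈ 22030.7 → 22031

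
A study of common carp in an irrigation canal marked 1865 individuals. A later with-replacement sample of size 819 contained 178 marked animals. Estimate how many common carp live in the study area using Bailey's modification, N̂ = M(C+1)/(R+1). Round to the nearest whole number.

N ≈ 8544

N̂ = 1865·(819+1)/(178+1) = 1865·820/179 = 1529300/179 ≈ 8543.6 → 8544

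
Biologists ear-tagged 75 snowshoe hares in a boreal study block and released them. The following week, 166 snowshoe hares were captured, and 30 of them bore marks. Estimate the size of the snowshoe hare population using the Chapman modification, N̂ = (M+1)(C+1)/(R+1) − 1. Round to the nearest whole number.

N̂ = (75+1)(166+1)/(30+1) − 1 = 76·167/31 − 1
= 12692/31 − 1 ≈ 409.4 − 1 ≈ 408.4 → 408

N ≈ 408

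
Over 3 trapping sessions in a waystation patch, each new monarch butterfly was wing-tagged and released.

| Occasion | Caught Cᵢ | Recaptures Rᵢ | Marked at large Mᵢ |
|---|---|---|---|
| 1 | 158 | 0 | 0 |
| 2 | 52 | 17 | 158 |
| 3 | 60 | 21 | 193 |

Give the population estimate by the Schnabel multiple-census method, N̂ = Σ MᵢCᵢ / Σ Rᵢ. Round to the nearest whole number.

Σ MᵢCᵢ = 0·158 + 158·52 + 193·60 = 0 + 8216 + 11580 = 19796
Σ Rᵢ = 0 + 17 + 21 = 38
N̂ = 19796 / 38 ≈ 520.9 → 521

N ≈ 521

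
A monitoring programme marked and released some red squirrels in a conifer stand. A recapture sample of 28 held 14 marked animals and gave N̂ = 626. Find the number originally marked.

M = 313

From N = M·C/R: M = N·R / C = 626·14 / 28 = 8764 / 28 = 313.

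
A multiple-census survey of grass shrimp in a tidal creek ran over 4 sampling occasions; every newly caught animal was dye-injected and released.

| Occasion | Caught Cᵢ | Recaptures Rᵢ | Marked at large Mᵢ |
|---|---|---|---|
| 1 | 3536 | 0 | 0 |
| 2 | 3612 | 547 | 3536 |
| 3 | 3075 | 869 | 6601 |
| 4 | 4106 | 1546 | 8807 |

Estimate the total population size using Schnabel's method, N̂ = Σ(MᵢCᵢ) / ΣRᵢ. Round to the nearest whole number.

N ≈ 23,373

Σ MᵢCᵢ = 0·3536 + 3536·3612 + 6601·3075 + 8807·4106 = 0 + 12772032 + 20298075 + 36161542 = 69231649
Σ Rᵢ = 0 + 547 + 869 + 1546 = 2962
N̂ = 69231649 / 2962 ≈ 23373.3 → 23373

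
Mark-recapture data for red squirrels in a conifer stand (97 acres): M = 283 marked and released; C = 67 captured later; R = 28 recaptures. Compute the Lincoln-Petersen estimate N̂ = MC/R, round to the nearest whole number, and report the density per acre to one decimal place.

density ≈ 7.0 red squirrels per acre

N̂ = 283·67/28 = 18961/28 ≈ 677.2 → 677
Density = N̂ / area = 677 / 97 ≈ 6.98 → 7.0 per acre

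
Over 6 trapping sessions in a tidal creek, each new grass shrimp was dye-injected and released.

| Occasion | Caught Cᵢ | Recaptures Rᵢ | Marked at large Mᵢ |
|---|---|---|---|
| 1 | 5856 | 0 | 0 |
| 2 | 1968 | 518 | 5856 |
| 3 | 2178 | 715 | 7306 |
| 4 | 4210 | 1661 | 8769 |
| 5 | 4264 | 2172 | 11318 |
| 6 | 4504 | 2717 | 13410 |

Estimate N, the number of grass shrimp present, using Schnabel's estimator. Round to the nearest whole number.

N ≈ 22,230

Σ MᵢCᵢ = 0·5856 + 5856·1968 + 7306·2178 + 8769·4210 + 11318·4264 + 13410·4504 = 0 + 11524608 + 15912468 + 36917490 + 48259952 + 60398640 = 173013158
Σ Rᵢ = 0 + 518 + 715 + 1661 + 2172 + 2717 = 7783
N̂ = 173013158 / 7783 ≈ 22229.6 → 22230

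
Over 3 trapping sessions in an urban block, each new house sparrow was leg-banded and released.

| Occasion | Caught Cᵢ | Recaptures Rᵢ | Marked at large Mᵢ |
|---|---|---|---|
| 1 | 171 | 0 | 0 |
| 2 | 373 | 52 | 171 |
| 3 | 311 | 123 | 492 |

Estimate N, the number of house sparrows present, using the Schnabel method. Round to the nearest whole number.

Σ MᵢCᵢ = 0·171 + 171·373 + 492·311 = 0 + 63783 + 153012 = 216795
Σ Rᵢ = 0 + 52 + 123 = 175
N̂ = 216795 / 175 ≈ 1238.8 → 1239

N ≈ 1239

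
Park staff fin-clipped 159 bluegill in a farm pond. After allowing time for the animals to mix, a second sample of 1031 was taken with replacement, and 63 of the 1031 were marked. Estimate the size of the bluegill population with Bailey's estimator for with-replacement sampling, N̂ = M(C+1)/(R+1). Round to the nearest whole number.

N̂ = 159·(1031+1)/(63+1) = 159·1032/64 = 164088/64 ≈ 2563.9 → 2564

N ≈ 2564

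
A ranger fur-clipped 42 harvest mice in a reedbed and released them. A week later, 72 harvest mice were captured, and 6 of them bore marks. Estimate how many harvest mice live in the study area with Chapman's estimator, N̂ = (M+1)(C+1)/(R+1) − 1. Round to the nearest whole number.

N̂ = (42+1)(72+1)/(6+1) − 1 = 43·73/7 − 1
= 3139/7 − 1 ≈ 448.4 − 1 ≈ 447.4 → 447

N ≈ 447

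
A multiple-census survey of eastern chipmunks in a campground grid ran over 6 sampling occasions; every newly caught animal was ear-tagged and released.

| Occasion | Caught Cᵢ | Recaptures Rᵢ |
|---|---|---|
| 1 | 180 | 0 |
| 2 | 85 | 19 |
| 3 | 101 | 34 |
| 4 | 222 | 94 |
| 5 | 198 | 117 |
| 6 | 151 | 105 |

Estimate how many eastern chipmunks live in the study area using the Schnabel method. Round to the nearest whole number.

Marked at large before each occasion: Mᵢ = Σⱼ<ᵢ (Cⱼ − Rⱼ) → M1=0, M2=180, M3=246, M4=313, M5=441, M6=522
Σ MᵢCᵢ = 0·180 + 180·85 + 246·101 + 313·222 + 441·198 + 522·151 = 0 + 15300 + 24846 + 69486 + 87318 + 78822 = 275772
Σ Rᵢ = 0 + 19 + 34 + 94 + 117 + 105 = 369
N̂ = 275772 / 369 ≈ 747.3 → 747

N ≈ 747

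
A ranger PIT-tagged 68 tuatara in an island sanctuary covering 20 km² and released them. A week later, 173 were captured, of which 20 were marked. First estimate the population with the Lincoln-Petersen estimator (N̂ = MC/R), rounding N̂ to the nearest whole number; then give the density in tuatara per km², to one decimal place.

N̂ = 68·173/20 = 11764/20 ≈ 588.2 → 588
Density = N̂ / area = 588 / 20 ≈ 29.40 → 29.4 per km²

density ≈ 29.4 tuatara per km²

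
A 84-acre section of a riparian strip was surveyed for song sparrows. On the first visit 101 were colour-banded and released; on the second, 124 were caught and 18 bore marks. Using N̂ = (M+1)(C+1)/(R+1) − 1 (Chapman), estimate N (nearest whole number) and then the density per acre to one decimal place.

N̂ = 102·125/19 − 1 = 12750/19 − 1 ≈ 670.1 → 670
Density = N̂ / area = 670 / 84 ≈ 7.98 → 8.0 per acre

density ≈ 8.0 song sparrows per acre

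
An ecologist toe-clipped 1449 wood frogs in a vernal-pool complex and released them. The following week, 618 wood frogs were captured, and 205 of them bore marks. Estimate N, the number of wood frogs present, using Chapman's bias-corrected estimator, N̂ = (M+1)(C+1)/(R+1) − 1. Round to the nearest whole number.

N ≈ 4356

N̂ = (1449+1)(618+1)/(205+1) − 1 = 1450·619/206 − 1
= 897550/206 − 1 ≈ 4357.0 − 1 ≈ 4356.0 → 4356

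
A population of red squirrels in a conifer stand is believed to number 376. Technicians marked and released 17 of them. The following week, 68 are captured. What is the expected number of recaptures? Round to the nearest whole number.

The marked fraction of the population is 17/376, so in a sample of 68 expect C·(M/N) marked.
E[R] = 17 × 68 / 376 = 1156 / 376 ≈ 3.1 → 3

expected recaptures ≈ 3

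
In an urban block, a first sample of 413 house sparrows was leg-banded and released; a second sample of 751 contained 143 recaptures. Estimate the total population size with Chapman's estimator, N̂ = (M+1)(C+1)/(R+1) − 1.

N̂ = (413+1)(751+1)/(143+1) − 1 = 414·752/144 − 1
= 311328/144 − 1 = 2162 − 1 = 2161

N = 2161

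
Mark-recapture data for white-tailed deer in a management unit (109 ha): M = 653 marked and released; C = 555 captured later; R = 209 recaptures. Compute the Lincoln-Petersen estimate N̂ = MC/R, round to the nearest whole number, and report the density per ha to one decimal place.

N̂ = 653·555/209 = 362415/209 ≈ 1734.0 → 1734
Density = N̂ / area = 1734 / 109 ≈ 15.91 → 15.9 per ha

density ≈ 15.9 white-tailed deer per ha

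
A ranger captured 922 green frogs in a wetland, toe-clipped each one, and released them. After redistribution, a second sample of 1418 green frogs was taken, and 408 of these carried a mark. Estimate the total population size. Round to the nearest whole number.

N = (922 × 1418) / 408 = 1307396 / 408 ≈ 3204.4 → 3204

N ≈ 3204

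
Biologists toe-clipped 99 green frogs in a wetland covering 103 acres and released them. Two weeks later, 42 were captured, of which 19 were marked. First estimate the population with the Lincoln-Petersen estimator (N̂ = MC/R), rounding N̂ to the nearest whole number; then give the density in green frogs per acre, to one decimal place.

N̂ = 99·42/19 = 4158/19 ≈ 218.8 → 219
Density = N̂ / area = 219 / 103 ≈ 2.13 → 2.1 per acre

density ≈ 2.1 green frogs per acre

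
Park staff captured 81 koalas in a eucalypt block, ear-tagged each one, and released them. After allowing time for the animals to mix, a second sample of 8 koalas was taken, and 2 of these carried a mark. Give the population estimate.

N = (81 × 8) / 2 = 648 / 2 = 324

N = 324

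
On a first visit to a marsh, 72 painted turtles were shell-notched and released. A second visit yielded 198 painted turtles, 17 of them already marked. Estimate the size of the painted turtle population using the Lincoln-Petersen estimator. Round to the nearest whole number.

N ≈ 839

N = (72 × 198) / 17 = 14256 / 17 ≈ 838.6 → 839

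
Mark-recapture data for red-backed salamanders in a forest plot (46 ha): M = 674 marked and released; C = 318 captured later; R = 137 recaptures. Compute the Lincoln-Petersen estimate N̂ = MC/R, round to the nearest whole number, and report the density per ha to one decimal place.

N̂ = 674·318/137 = 214332/137 ≈ 1564.47 → 1564
Density = N̂ / area = 1564 / 46 = 34.0 per ha

density ≈ 34.0 red-backed salamanders per ha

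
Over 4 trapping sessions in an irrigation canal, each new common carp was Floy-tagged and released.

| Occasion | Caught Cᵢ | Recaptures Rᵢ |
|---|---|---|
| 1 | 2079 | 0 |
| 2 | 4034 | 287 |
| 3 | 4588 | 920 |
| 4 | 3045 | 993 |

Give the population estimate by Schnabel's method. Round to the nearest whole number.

N ≈ 29,103

Marked at large before each occasion: Mᵢ = Σⱼ<ᵢ (Cⱼ − Rⱼ) → M1=0, M2=2079, M3=5826, M4=9494
Σ MᵢCᵢ = 0·2079 + 2079·4034 + 5826·4588 + 9494·3045 = 0 + 8386686 + 26729688 + 28909230 = 64025604
Σ Rᵢ = 0 + 287 + 920 + 993 = 2200
N̂ = 64025604 / 2200 ≈ 29102.5 → 29103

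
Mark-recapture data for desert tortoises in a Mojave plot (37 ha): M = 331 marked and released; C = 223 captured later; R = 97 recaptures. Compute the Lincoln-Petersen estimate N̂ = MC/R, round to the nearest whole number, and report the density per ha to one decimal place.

N̂ = 331·223/97 = 73813/97 ≈ 761.0 → 761
Density = N̂ / area = 761 / 37 ≈ 20.57 → 20.6 per ha

density ≈ 20.6 desert tortoises per ha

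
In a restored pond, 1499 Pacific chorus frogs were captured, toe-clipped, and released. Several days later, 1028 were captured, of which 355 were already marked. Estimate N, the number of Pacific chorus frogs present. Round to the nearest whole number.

N = (1499 × 1028) / 355 = 1540972 / 355 ≈ 4340.8 → 4341

N ≈ 4341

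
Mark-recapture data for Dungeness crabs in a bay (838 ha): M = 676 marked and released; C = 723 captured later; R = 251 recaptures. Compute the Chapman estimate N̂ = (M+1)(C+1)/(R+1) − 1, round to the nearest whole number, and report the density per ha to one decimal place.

N̂ = 677·724/252 − 1 = 490148/252 − 1 ≈ 1944.0 → 1944
Density = N̂ / area = 1944 / 838 ≈ 2.32 → 2.3 per ha

density ≈ 2.3 Dungeness crabs per ha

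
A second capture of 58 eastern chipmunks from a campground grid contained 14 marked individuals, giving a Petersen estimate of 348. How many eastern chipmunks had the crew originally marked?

From N = M·C/R: M = N·R / C = 348·14 / 58 = 4872 / 58 = 84.

M = 84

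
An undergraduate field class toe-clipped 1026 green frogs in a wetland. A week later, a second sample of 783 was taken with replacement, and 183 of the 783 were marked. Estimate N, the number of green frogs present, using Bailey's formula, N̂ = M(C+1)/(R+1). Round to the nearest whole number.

N ≈ 4372

N̂ = 1026·(783+1)/(183+1) = 1026·784/184 = 804384/184 ≈ 4371.7 → 4372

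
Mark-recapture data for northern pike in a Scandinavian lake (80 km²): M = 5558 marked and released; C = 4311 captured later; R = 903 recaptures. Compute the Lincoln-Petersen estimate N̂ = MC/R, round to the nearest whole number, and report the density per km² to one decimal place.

N̂ = 5558·4311/903 = 23960538/903 ≈ 26534.4 → 26534
Density = N̂ / area = 26534 / 80 ≈ 331.68 → 331.7 per km²

density ≈ 331.7 northern pike per km²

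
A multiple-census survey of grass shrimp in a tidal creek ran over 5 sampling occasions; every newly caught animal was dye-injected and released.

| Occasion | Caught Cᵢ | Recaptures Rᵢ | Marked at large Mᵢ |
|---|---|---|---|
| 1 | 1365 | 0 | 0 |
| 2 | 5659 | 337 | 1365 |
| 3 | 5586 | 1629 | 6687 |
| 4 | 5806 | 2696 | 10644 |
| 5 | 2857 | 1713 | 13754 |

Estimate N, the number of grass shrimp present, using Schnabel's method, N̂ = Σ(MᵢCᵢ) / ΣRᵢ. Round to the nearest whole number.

Σ MᵢCᵢ = 0·1365 + 1365·5659 + 6687·5586 + 10644·5806 + 13754·2857 = 0 + 7724535 + 37353582 + 61799064 + 39295178 = 146172359
Σ Rᵢ = 0 + 337 + 1629 + 2696 + 1713 = 6375
N̂ = 146172359 / 6375 ≈ 22929.0 → 22929

N ≈ 22,929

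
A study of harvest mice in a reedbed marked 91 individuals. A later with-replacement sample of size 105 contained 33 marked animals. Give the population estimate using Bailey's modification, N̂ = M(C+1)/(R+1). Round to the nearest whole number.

N̂ = 91·(105+1)/(33+1) = 91·106/34 = 9646/34 ≈ 283.7 → 284

N ≈ 284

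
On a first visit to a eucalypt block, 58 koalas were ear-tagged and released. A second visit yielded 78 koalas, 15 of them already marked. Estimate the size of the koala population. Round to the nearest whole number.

Lincoln-Petersen assumes M/N = R/C, so N = M·C / R.
N = (58 × 78) / 15 = 4524 / 15 ≈ 301.6 → 302

N ≈ 302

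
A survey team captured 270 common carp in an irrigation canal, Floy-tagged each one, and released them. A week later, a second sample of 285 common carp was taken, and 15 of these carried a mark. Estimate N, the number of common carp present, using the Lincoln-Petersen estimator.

N = 5130

N = (270 × 285) / 15 = 76950 / 15 = 5130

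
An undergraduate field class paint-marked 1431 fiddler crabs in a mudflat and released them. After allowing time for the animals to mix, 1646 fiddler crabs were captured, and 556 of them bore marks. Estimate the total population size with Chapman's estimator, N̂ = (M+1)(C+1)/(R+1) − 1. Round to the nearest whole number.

N̂ = (1431+1)(1646+1)/(556+1) − 1 = 1432·1647/557 − 1
= 2358504/557 − 1 ≈ 4234.3 − 1 ≈ 4233.3 → 4233

N ≈ 4233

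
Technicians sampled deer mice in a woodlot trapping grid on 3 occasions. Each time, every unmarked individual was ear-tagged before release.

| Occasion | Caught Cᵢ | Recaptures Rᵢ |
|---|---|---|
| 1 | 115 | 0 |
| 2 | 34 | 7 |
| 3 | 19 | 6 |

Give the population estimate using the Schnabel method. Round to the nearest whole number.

Marked at large before each occasion: Mᵢ = Σⱼ<ᵢ (Cⱼ − Rⱼ) → M1=0, M2=115, M3=142
Σ MᵢCᵢ = 0·115 + 115·34 + 142·19 = 0 + 3910 + 2698 = 6608
Σ Rᵢ = 0 + 7 + 6 = 13
N̂ = 6608 / 13 ≈ 508.3 → 508

N ≈ 508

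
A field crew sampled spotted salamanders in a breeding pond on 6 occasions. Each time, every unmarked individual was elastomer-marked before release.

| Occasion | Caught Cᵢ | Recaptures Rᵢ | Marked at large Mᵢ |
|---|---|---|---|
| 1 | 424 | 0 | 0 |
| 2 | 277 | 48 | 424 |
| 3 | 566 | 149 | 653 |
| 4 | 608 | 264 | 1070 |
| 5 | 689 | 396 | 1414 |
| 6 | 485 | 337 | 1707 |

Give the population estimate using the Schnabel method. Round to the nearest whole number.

Σ MᵢCᵢ = 0·424 + 424·277 + 653·566 + 1070·608 + 1414·689 + 1707·485 = 0 + 117448 + 369598 + 650560 + 974246 + 827895 = 2939747
Σ Rᵢ = 0 + 48 + 149 + 264 + 396 + 337 = 1194
N̂ = 2939747 / 1194 ≈ 2462.1 → 2462

N ≈ 2462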